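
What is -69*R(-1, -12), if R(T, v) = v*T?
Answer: -828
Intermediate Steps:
R(T, v) = T*v
-69*R(-1, -12) = -(-69)*(-12) = -69*12 = -828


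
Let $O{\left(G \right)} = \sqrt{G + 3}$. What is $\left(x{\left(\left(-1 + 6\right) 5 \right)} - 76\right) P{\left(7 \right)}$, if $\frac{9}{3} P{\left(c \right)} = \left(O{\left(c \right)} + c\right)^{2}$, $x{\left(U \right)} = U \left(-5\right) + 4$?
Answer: $- \frac{11623}{3} - \frac{2758 \sqrt{10}}{3} \approx -6781.5$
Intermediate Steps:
$x{\left(U \right)} = 4 - 5 U$ ($x{\left(U \right)} = - 5 U + 4 = 4 - 5 U$)
$O{\left(G \right)} = \sqrt{3 + G}$
$P{\left(c \right)} = \frac{\left(c + \sqrt{3 + c}\right)^{2}}{3}$ ($P{\left(c \right)} = \frac{\left(\sqrt{3 + c} + c\right)^{2}}{3} = \frac{\left(c + \sqrt{3 + c}\right)^{2}}{3}$)
$\left(x{\left(\left(-1 + 6\right) 5 \right)} - 76\right) P{\left(7 \right)} = \left(\left(4 - 5 \left(-1 + 6\right) 5\right) - 76\right) \frac{\left(7 + \sqrt{3 + 7}\right)^{2}}{3} = \left(\left(4 - 5 \cdot 5 \cdot 5\right) - 76\right) \frac{\left(7 + \sqrt{10}\right)^{2}}{3} = \left(\left(4 - 125\right) - 76\right) \frac{\left(7 + \sqrt{10}\right)^{2}}{3} = \left(-121 - 76\right) \frac{\left(7 + \sqrt{10}\right)^{2}}{3} = - 197 \frac{\left(7 + \sqrt{10}\right)^{2}}{3} = - \frac{197 \left(7 + \sqrt{10}\right)^{2}}{3}$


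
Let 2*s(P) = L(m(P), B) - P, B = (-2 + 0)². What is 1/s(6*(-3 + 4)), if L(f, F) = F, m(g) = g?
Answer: -1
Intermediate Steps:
B = 4 (B = (-2)² = 4)
s(P) = 2 - P/2 (s(P) = (4 - P)/2 = 2 - P/2)
1/s(6*(-3 + 4)) = 1/(2 - 3*(-3 + 4)) = 1/(2 - 3) = 1/(-1) = -1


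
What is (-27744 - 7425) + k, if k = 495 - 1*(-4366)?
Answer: -30308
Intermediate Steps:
k = 4861 (k = 495 + 4366 = 4861)
(-27744 - 7425) + k = (-27744 - 7425) + 4861 = -35169 + 4861 = -30308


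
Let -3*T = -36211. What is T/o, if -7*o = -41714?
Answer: 253477/125142 ≈ 2.0255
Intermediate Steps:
T = 36211/3 (T = -⅓*(-36211) = 36211/3 ≈ 12070.)
o = 41714/7 (o = -⅐*(-41714) = 41714/7 ≈ 5959.1)
T/o = 36211/(3*(41714/7)) = (36211/3)*(7/41714) = 253477/125142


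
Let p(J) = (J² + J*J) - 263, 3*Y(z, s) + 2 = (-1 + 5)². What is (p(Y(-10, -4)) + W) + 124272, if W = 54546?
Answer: 1607387/9 ≈ 1.7860e+5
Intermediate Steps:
Y(z, s) = 14/3 (Y(z, s) = -⅔ + (-1 + 5)²/3 = -⅔ + (⅓)*4² = -⅔ + (⅓)*16 = -⅔ + 16/3 = 14/3)
p(J) = -263 + 2*J² (p(J) = (J² + J²) - 263 = 2*J² - 263 = -263 + 2*J²)
(p(Y(-10, -4)) + W) + 124272 = ((-263 + 2*(14/3)²) + 54546) + 124272 = ((-263 + 2*(196/9)) + 54546) + 124272 = ((-263 + 392/9) + 54546) + 124272 = (-1975/9 + 54546) + 124272 = 488939/9 + 124272 = 1607387/9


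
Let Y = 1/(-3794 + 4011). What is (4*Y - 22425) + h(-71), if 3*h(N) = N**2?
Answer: -13504766/651 ≈ -20745.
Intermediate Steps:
Y = 1/217 ≈ 0.0046083
h(N) = N**2/3
(4*Y - 22425) + h(-71) = (4*(1/217) - 22425) + (1/3)*(-71)**2 = (4/217 - 22425) + (1/3)*5041 = -4866221/217 + 5041/3 = -13504766/651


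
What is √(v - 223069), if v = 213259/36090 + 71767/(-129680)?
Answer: I*√339301726071548855455/39001260 ≈ 472.3*I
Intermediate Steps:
v = 2506535609/468015120 (v = 213259*(1/36090) + 71767*(-1/129680) = 213259/36090 - 71767/129680 = 2506535609/468015120 ≈ 5.3557)
√(v - 223069) = √(2506535609/468015120 - 223069) = √(-104397158267671/468015120) = I*√339301726071548855455/39001260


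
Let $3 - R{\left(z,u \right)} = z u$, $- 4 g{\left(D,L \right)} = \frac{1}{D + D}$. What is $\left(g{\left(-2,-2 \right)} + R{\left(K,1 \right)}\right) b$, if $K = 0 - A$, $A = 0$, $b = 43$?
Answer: $\frac{2107}{16} \approx 131.69$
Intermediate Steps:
$g{\left(D,L \right)} = - \frac{1}{8 D}$ ($g{\left(D,L \right)} = - \frac{1}{4 \left(D + D\right)} = - \frac{1}{4 \cdot 2 D} = - \frac{\frac{1}{2} \frac{1}{D}}{4} = - \frac{1}{8 D}$)
$K = 0$ ($K = 0 - 0 = 0 + 0 = 0$)
$R{\left(z,u \right)} = 3 - u z$ ($R{\left(z,u \right)} = 3 - z u = 3 - u z$)
$\left(g{\left(-2,-2 \right)} + R{\left(K,1 \right)}\right) b = \left(- \frac{1}{8 \left(-2\right)} + \left(3 - 1 \cdot 0\right)\right) 43 = \left(\left(- \frac{1}{8}\right) \left(- \frac{1}{2}\right) + \left(3 + 0\right)\right) 43 = \left(\frac{1}{16} + 3\right) 43 = \frac{49}{16} \cdot 43 = \frac{2107}{16}$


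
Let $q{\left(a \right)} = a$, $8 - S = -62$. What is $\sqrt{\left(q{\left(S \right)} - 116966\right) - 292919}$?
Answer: $3 i \sqrt{45535} \approx 640.17 i$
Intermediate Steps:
$S = 70$ ($S = 8 - -62 = 8 + 62 = 70$)
$\sqrt{\left(q{\left(S \right)} - 116966\right) - 292919} = \sqrt{\left(70 - 116966\right) - 292919} = \sqrt{-116896 - 292919} = \sqrt{-409815} = 3 i \sqrt{45535}$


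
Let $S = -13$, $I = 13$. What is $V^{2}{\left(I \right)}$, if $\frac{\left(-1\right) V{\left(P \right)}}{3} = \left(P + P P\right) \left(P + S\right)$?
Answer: $0$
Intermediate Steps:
$V{\left(P \right)} = - 3 \left(-13 + P\right) \left(P + P^{2}\right)$ ($V{\left(P \right)} = - 3 \left(P + P P\right) \left(P - 13\right) = - 3 \left(P + P^{2}\right) \left(-13 + P\right) = - 3 \left(-13 + P\right) \left(P + P^{2}\right)$)
$V^{2}{\left(I \right)} = \left(3 \cdot 13 \left(13 - 13^{2} + 12 \cdot 13\right)\right)^{2} = \left(3 \cdot 13 \left(13 - 169 + 156\right)\right)^{2} = \left(3 \cdot 13 \cdot 0\right)^{2} = 0^{2} = 0$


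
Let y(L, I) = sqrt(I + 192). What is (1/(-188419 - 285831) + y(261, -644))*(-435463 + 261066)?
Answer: 174397/474250 - 348794*I*sqrt(113) ≈ 0.36773 - 3.7077e+6*I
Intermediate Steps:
y(L, I) = sqrt(192 + I)
(1/(-188419 - 285831) + y(261, -644))*(-435463 + 261066) = (1/(-188419 - 285831) + sqrt(192 - 644))*(-435463 + 261066) = (1/(-474250) + sqrt(-452))*(-174397) = (-1/474250 + 2*I*sqrt(113))*(-174397) = 174397/474250 - 348794*I*sqrt(113)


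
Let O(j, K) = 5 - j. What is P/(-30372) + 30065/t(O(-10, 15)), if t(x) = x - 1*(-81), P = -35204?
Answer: 76376147/242976 ≈ 314.34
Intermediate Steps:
t(x) = 81 + x (t(x) = x + 81 = 81 + x)
P/(-30372) + 30065/t(O(-10, 15)) = -35204/(-30372) + 30065/(81 + (5 - 1*(-10))) = -35204*(-1/30372) + 30065/(81 + (5 + 10)) = 8801/7593 + 30065/(81 + 15) = 8801/7593 + 30065/96 = 76376147/242976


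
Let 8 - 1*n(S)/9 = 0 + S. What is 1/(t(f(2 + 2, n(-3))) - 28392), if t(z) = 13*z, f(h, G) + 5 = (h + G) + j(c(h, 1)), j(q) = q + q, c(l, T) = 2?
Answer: -1/27066 ≈ -3.6947e-5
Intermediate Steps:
n(S) = 72 - 9*S (n(S) = 72 - 9*(0 + S) = 72 - 9*S)
j(q) = 2*q
f(h, G) = -1 + G + h (f(h, G) = -5 + ((h + G) + 2*2) = -5 + ((G + h) + 4) = -5 + (4 + G + h) = -1 + G + h)
1/(t(f(2 + 2, n(-3))) - 28392) = 1/(13*(-1 + (72 - 9*(-3)) + (2 + 2)) - 28392) = 1/(13*(-1 + (72 + 27) + 4) - 28392) = 1/(13*(-1 + 99 + 4) - 28392) = 1/(13*102 - 28392) = 1/(1326 - 28392) = 1/(-27066) = -1/27066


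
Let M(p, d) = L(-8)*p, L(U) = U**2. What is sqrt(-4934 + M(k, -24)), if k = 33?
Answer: I*sqrt(2822) ≈ 53.122*I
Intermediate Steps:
M(p, d) = 64*p (M(p, d) = (-8)**2*p = 64*p)
sqrt(-4934 + M(k, -24)) = sqrt(-4934 + 64*33) = sqrt(-4934 + 2112) = sqrt(-2822) = I*sqrt(2822)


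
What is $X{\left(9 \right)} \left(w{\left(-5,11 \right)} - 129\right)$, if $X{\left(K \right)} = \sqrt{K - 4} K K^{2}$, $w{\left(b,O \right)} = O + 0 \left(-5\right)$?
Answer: $- 86022 \sqrt{5} \approx -1.9235 \cdot 10^{5}$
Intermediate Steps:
$w{\left(b,O \right)} = O$ ($w{\left(b,O \right)} = O + 0 = O$)
$X{\left(K \right)} = K^{3} \sqrt{-4 + K}$ ($X{\left(K \right)} = \sqrt{-4 + K} K K^{2} = K \sqrt{-4 + K} K^{2} = K^{3} \sqrt{-4 + K}$)
$X{\left(9 \right)} \left(w{\left(-5,11 \right)} - 129\right) = 9^{3} \sqrt{-4 + 9} \left(11 - 129\right) = 729 \sqrt{5} \left(-118\right) = - 86022 \sqrt{5}$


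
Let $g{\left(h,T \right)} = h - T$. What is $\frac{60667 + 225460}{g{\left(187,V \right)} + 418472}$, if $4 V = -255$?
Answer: $\frac{67324}{98523} \approx 0.68333$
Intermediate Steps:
$V = - \frac{255}{4}$ ($V = \frac{1}{4} \left(-255\right) = - \frac{255}{4} \approx -63.75$)
$\frac{60667 + 225460}{g{\left(187,V \right)} + 418472} = \frac{60667 + 225460}{\left(187 - - \frac{255}{4}\right) + 418472} = \frac{286127}{\left(187 + \frac{255}{4}\right) + 418472} = \frac{286127}{\frac{1003}{4} + 418472} = \frac{286127}{\frac{1674891}{4}} = 286127 \cdot \frac{4}{1674891} = \frac{67324}{98523}$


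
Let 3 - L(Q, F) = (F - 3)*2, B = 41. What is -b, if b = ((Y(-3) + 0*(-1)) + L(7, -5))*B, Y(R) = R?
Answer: -656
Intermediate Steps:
L(Q, F) = 9 - 2*F (L(Q, F) = 3 - (F - 3)*2 = 3 - (-3 + F)*2 = 3 - (-6 + 2*F) = 3 + (6 - 2*F) = 9 - 2*F)
b = 656 (b = ((-3 + 0*(-1)) + (9 - 2*(-5)))*41 = ((-3 + 0) + (9 + 10))*41 = (-3 + 19)*41 = 16*41 = 656)
-b = -1*656 = -656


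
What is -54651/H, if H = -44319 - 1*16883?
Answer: 54651/61202 ≈ 0.89296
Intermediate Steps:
H = -61202 (H = -44319 - 16883 = -61202)
-54651/H = -54651/(-61202) = -54651*(-1/61202) = 54651/61202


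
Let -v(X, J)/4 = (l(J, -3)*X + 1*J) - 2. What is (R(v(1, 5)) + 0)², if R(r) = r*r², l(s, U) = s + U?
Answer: 64000000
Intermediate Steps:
l(s, U) = U + s
v(X, J) = 8 - 4*J - 4*X*(-3 + J) (v(X, J) = -4*(((-3 + J)*X + 1*J) - 2) = -4*((X*(-3 + J) + J) - 2) = -4*((J + X*(-3 + J)) - 2) = -4*(-2 + J + X*(-3 + J)) = 8 - 4*J - 4*X*(-3 + J))
R(r) = r³
(R(v(1, 5)) + 0)² = ((8 - 4*5 - 4*1*(-3 + 5))³ + 0)² = ((8 - 20 - 4*1*2)³ + 0)² = ((8 - 20 - 8)³ + 0)² = ((-20)³ + 0)² = (-8000 + 0)² = (-8000)² = 64000000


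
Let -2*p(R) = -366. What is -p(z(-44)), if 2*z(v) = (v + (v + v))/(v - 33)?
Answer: -183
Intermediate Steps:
z(v) = 3*v/(2*(-33 + v)) (z(v) = ((v + (v + v))/(v - 33))/2 = ((v + 2*v)/(-33 + v))/2 = ((3*v)/(-33 + v))/2 = (3*v/(-33 + v))/2 = 3*v/(2*(-33 + v)))
p(R) = 183 (p(R) = -½*(-366) = 183)
-p(z(-44)) = -1*183 = -183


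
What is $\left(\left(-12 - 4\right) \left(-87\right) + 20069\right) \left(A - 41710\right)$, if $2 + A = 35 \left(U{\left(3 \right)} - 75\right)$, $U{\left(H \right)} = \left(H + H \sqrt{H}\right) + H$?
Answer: $-947009547 + 2253405 \sqrt{3} \approx -9.4311 \cdot 10^{8}$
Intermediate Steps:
$U{\left(H \right)} = H^{\frac{3}{2}} + 2 H$ ($U{\left(H \right)} = \left(H + H^{\frac{3}{2}}\right) + H = H^{\frac{3}{2}} + 2 H$)
$A = -2417 + 105 \sqrt{3}$ ($A = -2 + 35 \left(\left(3^{\frac{3}{2}} + 2 \cdot 3\right) - 75\right) = -2 + 35 \left(\left(3 \sqrt{3} + 6\right) - 75\right) = -2 + 35 \left(\left(6 + 3 \sqrt{3}\right) - 75\right) = -2 + 35 \left(-69 + 3 \sqrt{3}\right) = -2 - \left(2415 - 105 \sqrt{3}\right) = -2417 + 105 \sqrt{3} \approx -2235.1$)
$\left(\left(-12 - 4\right) \left(-87\right) + 20069\right) \left(A - 41710\right) = \left(\left(-12 - 4\right) \left(-87\right) + 20069\right) \left(\left(-2417 + 105 \sqrt{3}\right) - 41710\right) = \left(\left(-16\right) \left(-87\right) + 20069\right) \left(-44127 + 105 \sqrt{3}\right) = \left(1392 + 20069\right) \left(-44127 + 105 \sqrt{3}\right) = 21461 \left(-44127 + 105 \sqrt{3}\right) = -947009547 + 2253405 \sqrt{3}$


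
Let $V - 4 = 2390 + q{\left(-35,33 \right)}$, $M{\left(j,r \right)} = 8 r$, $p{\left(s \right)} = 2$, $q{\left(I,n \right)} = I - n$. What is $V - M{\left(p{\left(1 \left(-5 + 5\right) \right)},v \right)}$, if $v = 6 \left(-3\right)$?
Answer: $2470$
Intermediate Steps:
$v = -18$
$V = 2326$ ($V = 4 + \left(2390 - 68\right) = 4 + 2322 = 2326$)
$V - M{\left(p{\left(1 \left(-5 + 5\right) \right)},v \right)} = 2326 - 8 \left(-18\right) = 2326 - -144 = 2326 + 144 = 2470$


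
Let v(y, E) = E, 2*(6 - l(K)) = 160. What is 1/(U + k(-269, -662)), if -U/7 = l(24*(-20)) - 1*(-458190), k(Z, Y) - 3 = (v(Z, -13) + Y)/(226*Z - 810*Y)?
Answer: -475426/1524600376309 ≈ -3.1184e-7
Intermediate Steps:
l(K) = -74 (l(K) = 6 - ½*160 = 6 - 80 = -74)
k(Z, Y) = 3 + (-13 + Y)/(-810*Y + 226*Z) (k(Z, Y) = 3 + (-13 + Y)/(226*Z - 810*Y) = 3 + (-13 + Y)/(-810*Y + 226*Z))
U = -3206812 (U = -7*(-74 - 1*(-458190)) = -7*(-74 + 458190) = -7*458116 = -3206812)
1/(U + k(-269, -662)) = 1/(-3206812 + (13 - 678*(-269) + 2429*(-662))/(2*(-113*(-269) + 405*(-662)))) = 1/(-3206812 + (13 + 182382 - 1607998)/(2*(30397 - 268110))) = 1/(-3206812 + (½)*(-1425603)/(-237713)) = 1/(-3206812 + (½)*(-1/237713)*(-1425603)) = 1/(-3206812 + 1425603/475426) = 1/(-1524600376309/475426) = -475426/1524600376309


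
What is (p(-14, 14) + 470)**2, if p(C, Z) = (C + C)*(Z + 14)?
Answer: 98596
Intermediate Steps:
p(C, Z) = 2*C*(14 + Z) (p(C, Z) = (2*C)*(14 + Z) = 2*C*(14 + Z))
(p(-14, 14) + 470)**2 = (2*(-14)*(14 + 14) + 470)**2 = (2*(-14)*28 + 470)**2 = (-784 + 470)**2 = (-314)**2 = 98596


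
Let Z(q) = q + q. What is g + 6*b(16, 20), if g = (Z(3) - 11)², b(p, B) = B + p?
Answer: 241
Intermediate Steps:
Z(q) = 2*q
g = 25 (g = (2*3 - 11)² = (6 - 11)² = (-5)² = 25)
g + 6*b(16, 20) = 25 + 6*(20 + 16) = 25 + 6*36 = 25 + 216 = 241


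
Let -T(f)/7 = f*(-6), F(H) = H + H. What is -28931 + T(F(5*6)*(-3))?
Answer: -36491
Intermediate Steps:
F(H) = 2*H
T(f) = 42*f (T(f) = -7*f*(-6) = -(-42)*f = 42*f)
-28931 + T(F(5*6)*(-3)) = -28931 + 42*((2*(5*6))*(-3)) = -28931 + 42*((2*30)*(-3)) = -28931 + 42*(60*(-3)) = -28931 + 42*(-180) = -28931 - 7560 = -36491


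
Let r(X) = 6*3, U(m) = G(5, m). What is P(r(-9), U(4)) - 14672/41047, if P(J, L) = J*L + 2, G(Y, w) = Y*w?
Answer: 14844342/41047 ≈ 361.64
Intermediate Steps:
U(m) = 5*m
r(X) = 18
P(J, L) = 2 + J*L
P(r(-9), U(4)) - 14672/41047 = (2 + 18*(5*4)) - 14672/41047 = (2 + 18*20) - 14672*1/41047 = (2 + 360) - 14672/41047 = 362 - 14672/41047 = 14844342/41047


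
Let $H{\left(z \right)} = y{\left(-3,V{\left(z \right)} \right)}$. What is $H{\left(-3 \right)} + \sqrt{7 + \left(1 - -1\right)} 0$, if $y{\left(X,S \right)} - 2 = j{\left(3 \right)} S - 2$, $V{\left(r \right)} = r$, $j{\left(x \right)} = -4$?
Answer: $12$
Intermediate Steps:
$y{\left(X,S \right)} = - 4 S$ ($y{\left(X,S \right)} = 2 - \left(2 + 4 S\right) = - 4 S$)
$H{\left(z \right)} = - 4 z$
$H{\left(-3 \right)} + \sqrt{7 + \left(1 - -1\right)} 0 = \left(-4\right) \left(-3\right) + \sqrt{7 + \left(1 - -1\right)} 0 = 12 + \sqrt{7 + \left(1 + 1\right)} 0 = 12 + \sqrt{7 + 2} \cdot 0 = 12 + \sqrt{9} \cdot 0 = 12 + 3 \cdot 0 = 12 + 0 = 12$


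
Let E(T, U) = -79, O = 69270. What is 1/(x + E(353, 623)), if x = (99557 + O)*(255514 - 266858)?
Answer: -1/1915173567 ≈ -5.2215e-10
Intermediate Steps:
x = -1915173488 (x = (99557 + 69270)*(255514 - 266858) = 168827*(-11344) = -1915173488)
1/(x + E(353, 623)) = 1/(-1915173488 - 79) = 1/(-1915173567) = -1/1915173567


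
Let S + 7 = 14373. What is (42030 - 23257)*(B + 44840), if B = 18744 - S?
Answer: 923969514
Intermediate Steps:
S = 14366 (S = -7 + 14373 = 14366)
B = 4378 (B = 18744 - 1*14366 = 18744 - 14366 = 4378)
(42030 - 23257)*(B + 44840) = (42030 - 23257)*(4378 + 44840) = 18773*49218 = 923969514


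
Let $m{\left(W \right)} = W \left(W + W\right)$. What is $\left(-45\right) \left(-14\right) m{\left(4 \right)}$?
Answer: $20160$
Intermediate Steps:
$m{\left(W \right)} = 2 W^{2}$ ($m{\left(W \right)} = W 2 W = 2 W^{2}$)
$\left(-45\right) \left(-14\right) m{\left(4 \right)} = \left(-45\right) \left(-14\right) 2 \cdot 4^{2} = 630 \cdot 2 \cdot 16 = 630 \cdot 32 = 20160$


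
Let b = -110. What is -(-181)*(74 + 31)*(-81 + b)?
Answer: -3629955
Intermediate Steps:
-(-181)*(74 + 31)*(-81 + b) = -(-181)*(74 + 31)*(-81 - 110) = -(-181)*105*(-191) = -(-181)*(-20055) = -1*3629955 = -3629955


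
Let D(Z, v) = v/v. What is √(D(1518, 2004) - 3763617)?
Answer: 4*I*√235226 ≈ 1940.0*I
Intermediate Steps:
D(Z, v) = 1
√(D(1518, 2004) - 3763617) = √(1 - 3763617) = √(-3763616) = 4*I*√235226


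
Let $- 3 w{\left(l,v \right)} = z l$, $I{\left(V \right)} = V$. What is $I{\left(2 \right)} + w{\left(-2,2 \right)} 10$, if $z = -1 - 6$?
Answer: $- \frac{134}{3} \approx -44.667$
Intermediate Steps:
$z = -7$ ($z = -1 - 6 = -7$)
$w{\left(l,v \right)} = \frac{7 l}{3}$ ($w{\left(l,v \right)} = - \frac{\left(-7\right) l}{3} = \frac{7 l}{3}$)
$I{\left(2 \right)} + w{\left(-2,2 \right)} 10 = 2 + \frac{7}{3} \left(-2\right) 10 = 2 - \frac{140}{3} = - \frac{134}{3}$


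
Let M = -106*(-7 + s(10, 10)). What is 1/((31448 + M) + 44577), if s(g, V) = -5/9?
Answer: 9/691433 ≈ 1.3016e-5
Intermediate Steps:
s(g, V) = -5/9 (s(g, V) = -5*⅑ = -5/9)
M = 7208/9 (M = -106*(-7 - 5/9) = -106*(-68/9) = 7208/9 ≈ 800.89)
1/((31448 + M) + 44577) = 1/((31448 + 7208/9) + 44577) = 1/(290240/9 + 44577) = 1/(691433/9) = 9/691433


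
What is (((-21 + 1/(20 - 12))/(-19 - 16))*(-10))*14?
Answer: -167/2 ≈ -83.500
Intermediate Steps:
(((-21 + 1/(20 - 12))/(-19 - 16))*(-10))*14 = (((-21 + 1/8)/(-35))*(-10))*14 = (((-21 + ⅛)*(-1/35))*(-10))*14 = (-167/8*(-1/35)*(-10))*14 = ((167/280)*(-10))*14 = -167/28*14 = -167/2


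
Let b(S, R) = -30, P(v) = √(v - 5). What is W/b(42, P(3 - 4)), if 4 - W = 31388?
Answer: 15692/15 ≈ 1046.1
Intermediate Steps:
W = -31384 (W = 4 - 1*31388 = 4 - 31388 = -31384)
P(v) = √(-5 + v)
W/b(42, P(3 - 4)) = -31384/(-30) = -31384*(-1/30) = 15692/15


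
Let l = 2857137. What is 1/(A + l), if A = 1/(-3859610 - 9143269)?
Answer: 13002879/37151006697422 ≈ 3.5000e-7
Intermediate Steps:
A = -1/13002879 (A = 1/(-13002879) = -1/13002879 ≈ -7.6906e-8)
1/(A + l) = 1/(-1/13002879 + 2857137) = 1/(37151006697422/13002879) = 13002879/37151006697422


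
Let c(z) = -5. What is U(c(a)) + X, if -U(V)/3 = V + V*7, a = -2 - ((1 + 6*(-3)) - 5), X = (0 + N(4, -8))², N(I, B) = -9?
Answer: 201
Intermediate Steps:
X = 81 (X = (0 - 9)² = (-9)² = 81)
a = 20 (a = -2 - ((1 - 18) - 5) = -2 - (-17 - 5) = -2 - 1*(-22) = -2 + 22 = 20)
U(V) = -24*V (U(V) = -3*(V + V*7) = -3*(V + 7*V) = -24*V)
U(c(a)) + X = -24*(-5) + 81 = 120 + 81 = 201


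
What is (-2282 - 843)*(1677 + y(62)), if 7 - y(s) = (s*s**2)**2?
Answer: 177500730937500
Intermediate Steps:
y(s) = 7 - s**6 (y(s) = 7 - (s*s**2)**2 = 7 - (s**3)**2 = 7 - s**6)
(-2282 - 843)*(1677 + y(62)) = (-2282 - 843)*(1677 + (7 - 1*62**6)) = -3125*(1677 + (7 - 1*56800235584)) = -3125*(1677 + (7 - 56800235584)) = -3125*(1677 - 56800235577) = -3125*(-56800233900) = 177500730937500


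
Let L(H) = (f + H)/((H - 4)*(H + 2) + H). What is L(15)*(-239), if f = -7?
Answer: -956/101 ≈ -9.4653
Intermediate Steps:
L(H) = (-7 + H)/(H + (-4 + H)*(2 + H)) (L(H) = (-7 + H)/((H - 4)*(H + 2) + H) = (-7 + H)/((-4 + H)*(2 + H) + H) = (-7 + H)/(H + (-4 + H)*(2 + H)))
L(15)*(-239) = ((7 - 1*15)/(8 + 15 - 1*15²))*(-239) = ((7 - 15)/(8 + 15 - 1*225))*(-239) = (-8/(8 + 15 - 225))*(-239) = (-8/(-202))*(-239) = -1/202*(-8)*(-239) = (4/101)*(-239) = -956/101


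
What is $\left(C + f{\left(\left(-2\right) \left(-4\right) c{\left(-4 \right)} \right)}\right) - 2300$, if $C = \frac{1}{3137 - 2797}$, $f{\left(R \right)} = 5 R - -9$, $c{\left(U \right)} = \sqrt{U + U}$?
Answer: $- \frac{778939}{340} + 80 i \sqrt{2} \approx -2291.0 + 113.14 i$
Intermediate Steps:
$c{\left(U \right)} = \sqrt{2} \sqrt{U}$ ($c{\left(U \right)} = \sqrt{2 U} = \sqrt{2} \sqrt{U}$)
$f{\left(R \right)} = 9 + 5 R$ ($f{\left(R \right)} = 5 R + 9 = 9 + 5 R$)
$C = \frac{1}{340} \approx 0.0029412$
$\left(C + f{\left(\left(-2\right) \left(-4\right) c{\left(-4 \right)} \right)}\right) - 2300 = \left(\frac{1}{340} + \left(9 + 5 \left(-2\right) \left(-4\right) \sqrt{2} \sqrt{-4}\right)\right) - 2300 = \left(\frac{1}{340} + \left(9 + 5 \cdot 8 \sqrt{2} \cdot 2 i\right)\right) - 2300 = \left(\frac{1}{340} + \left(9 + 5 \cdot 8 \cdot 2 i \sqrt{2}\right)\right) - 2300 = \left(\frac{1}{340} + \left(9 + 5 \cdot 16 i \sqrt{2}\right)\right) - 2300 = \left(\frac{1}{340} + \left(9 + 80 i \sqrt{2}\right)\right) - 2300 = \left(\frac{3061}{340} + 80 i \sqrt{2}\right) - 2300 = - \frac{778939}{340} + 80 i \sqrt{2}$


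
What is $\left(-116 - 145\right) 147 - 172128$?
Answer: $-210495$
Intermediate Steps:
$\left(-116 - 145\right) 147 - 172128 = \left(-261\right) 147 - 172128 = -38367 - 172128 = -210495$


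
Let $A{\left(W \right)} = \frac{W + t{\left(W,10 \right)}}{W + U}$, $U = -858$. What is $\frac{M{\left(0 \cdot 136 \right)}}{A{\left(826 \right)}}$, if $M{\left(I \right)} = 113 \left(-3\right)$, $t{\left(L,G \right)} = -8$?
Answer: $\frac{5424}{409} \approx 13.262$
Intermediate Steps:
$M{\left(I \right)} = -339$
$A{\left(W \right)} = \frac{-8 + W}{-858 + W}$ ($A{\left(W \right)} = \frac{W - 8}{W - 858} = \frac{-8 + W}{-858 + W}$)
$\frac{M{\left(0 \cdot 136 \right)}}{A{\left(826 \right)}} = - \frac{339}{\frac{1}{-858 + 826} \left(-8 + 826\right)} = - \frac{339}{\frac{1}{-32} \cdot 818} = - \frac{339}{\left(- \frac{1}{32}\right) 818} = - \frac{339}{- \frac{409}{16}} = \left(-339\right) \left(- \frac{16}{409}\right) = \frac{5424}{409}$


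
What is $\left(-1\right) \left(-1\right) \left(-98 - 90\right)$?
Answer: $-188$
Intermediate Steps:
$\left(-1\right) \left(-1\right) \left(-98 - 90\right) = 1 \left(-188\right) = -188$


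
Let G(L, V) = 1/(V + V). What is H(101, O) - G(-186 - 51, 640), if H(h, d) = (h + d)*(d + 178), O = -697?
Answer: 395934719/1280 ≈ 3.0932e+5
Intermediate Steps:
G(L, V) = 1/(2*V)
H(h, d) = (178 + d)*(d + h) (H(h, d) = (d + h)*(178 + d) = (178 + d)*(d + h))
H(101, O) - G(-186 - 51, 640) = ((-697)**2 + 178*(-697) + 178*101 - 697*101) - 1/(2*640) = (485809 - 124066 + 17978 - 70397) - 1/(2*640) = 309324 - 1*1/1280 = 309324 - 1/1280 = 395934719/1280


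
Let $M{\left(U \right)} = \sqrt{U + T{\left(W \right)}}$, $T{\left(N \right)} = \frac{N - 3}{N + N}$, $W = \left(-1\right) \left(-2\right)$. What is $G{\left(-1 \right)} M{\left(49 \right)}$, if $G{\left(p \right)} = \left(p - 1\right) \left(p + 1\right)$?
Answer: $0$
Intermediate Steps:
$W = 2$
$T{\left(N \right)} = \frac{-3 + N}{2 N}$
$G{\left(p \right)} = \left(1 + p\right) \left(-1 + p\right)$ ($G{\left(p \right)} = \left(-1 + p\right) \left(1 + p\right) = \left(1 + p\right) \left(-1 + p\right)$)
$M{\left(U \right)} = \sqrt{- \frac{1}{4} + U}$ ($M{\left(U \right)} = \sqrt{U + \frac{-3 + 2}{2 \cdot 2}} = \sqrt{U + \frac{1}{2} \cdot \frac{1}{2} \left(-1\right)} = \sqrt{U - \frac{1}{4}} = \sqrt{- \frac{1}{4} + U}$)
$G{\left(-1 \right)} M{\left(49 \right)} = \left(-1 + \left(-1\right)^{2}\right) \frac{\sqrt{-1 + 4 \cdot 49}}{2} = \left(-1 + 1\right) \frac{\sqrt{-1 + 196}}{2} = 0 \frac{\sqrt{195}}{2} = 0$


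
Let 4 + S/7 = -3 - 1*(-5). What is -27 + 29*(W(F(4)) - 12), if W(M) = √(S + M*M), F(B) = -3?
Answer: -375 + 29*I*√5 ≈ -375.0 + 64.846*I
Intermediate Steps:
S = -14 (S = -28 + 7*(-3 - 1*(-5)) = -28 + 7*(-3 + 5) = -28 + 7*2 = -28 + 14 = -14)
W(M) = √(-14 + M²) (W(M) = √(-14 + M*M) = √(-14 + M²))
-27 + 29*(W(F(4)) - 12) = -27 + 29*(√(-14 + (-3)²) - 12) = -27 + 29*(√(-14 + 9) - 12) = -27 + 29*(√(-5) - 12) = -27 + 29*(I*√5 - 12) = -27 + 29*(-12 + I*√5) = -27 + (-348 + 29*I*√5) = -375 + 29*I*√5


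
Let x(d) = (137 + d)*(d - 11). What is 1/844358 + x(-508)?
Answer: 162580288543/844358 ≈ 1.9255e+5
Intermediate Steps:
x(d) = (-11 + d)*(137 + d) (x(d) = (137 + d)*(-11 + d) = (-11 + d)*(137 + d))
1/844358 + x(-508) = 1/844358 + (-1507 + (-508)**2 + 126*(-508)) = 1/844358 + (-1507 + 258064 - 64008) = 1/844358 + 192549 = 162580288543/844358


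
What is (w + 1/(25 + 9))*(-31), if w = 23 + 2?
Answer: -26381/34 ≈ -775.91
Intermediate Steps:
w = 25
(w + 1/(25 + 9))*(-31) = (25 + 1/(25 + 9))*(-31) = (25 + 1/34)*(-31) = (851/34)*(-31) = -26381/34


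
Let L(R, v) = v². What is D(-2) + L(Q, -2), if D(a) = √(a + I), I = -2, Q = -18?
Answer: 4 + 2*I ≈ 4.0 + 2.0*I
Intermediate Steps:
D(a) = √(-2 + a) (D(a) = √(a - 2) = √(-2 + a))
D(-2) + L(Q, -2) = √(-2 - 2) + (-2)² = √(-4) + 4 = 2*I + 4 = 4 + 2*I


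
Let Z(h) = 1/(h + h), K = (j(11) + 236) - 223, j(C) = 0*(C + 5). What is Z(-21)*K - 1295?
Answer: -54403/42 ≈ -1295.3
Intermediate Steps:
j(C) = 0 (j(C) = 0*(5 + C) = 0)
K = 13 (K = (0 + 236) - 223 = 236 - 223 = 13)
Z(h) = 1/(2*h)
Z(-21)*K - 1295 = ((1/2)/(-21))*13 - 1295 = ((1/2)*(-1/21))*13 - 1295 = -1/42*13 - 1295 = -13/42 - 1295 = -54403/42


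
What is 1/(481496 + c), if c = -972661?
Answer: -1/491165 ≈ -2.0360e-6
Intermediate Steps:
1/(481496 + c) = 1/(481496 - 972661) = 1/(-491165) = -1/491165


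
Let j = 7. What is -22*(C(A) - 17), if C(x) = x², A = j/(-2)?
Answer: 209/2 ≈ 104.50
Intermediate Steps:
A = -7/2 (A = 7/(-2) = 7*(-½) = -7/2 ≈ -3.5000)
-22*(C(A) - 17) = -22*((-7/2)² - 17) = -22*(49/4 - 17) = -22*(-19/4) = 209/2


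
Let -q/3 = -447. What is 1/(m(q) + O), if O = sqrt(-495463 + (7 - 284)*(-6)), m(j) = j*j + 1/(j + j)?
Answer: 12935258222526/23261232648457091773 - 79124364*I*sqrt(4081)/23261232648457091773 ≈ 5.5609e-7 - 2.173e-10*I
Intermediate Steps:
q = 1341 (q = -3*(-447) = 1341)
m(j) = j**2 + 1/(2*j)
O = 11*I*sqrt(4081) (O = sqrt(-495463 - 277*(-6)) = sqrt(-495463 + 1662) = sqrt(-493801) = 11*I*sqrt(4081) ≈ 702.71*I)
1/(m(q) + O) = 1/((1/2 + 1341**3)/1341 + 11*I*sqrt(4081)) = 1/((1/2 + 2411494821)/1341 + 11*I*sqrt(4081)) = 1/((1/1341)*(4822989643/2) + 11*I*sqrt(4081)) = 1/(4822989643/2682 + 11*I*sqrt(4081))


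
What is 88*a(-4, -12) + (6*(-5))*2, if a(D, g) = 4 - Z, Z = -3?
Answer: 556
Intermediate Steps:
a(D, g) = 7 (a(D, g) = 4 - 1*(-3) = 4 + 3 = 7)
88*a(-4, -12) + (6*(-5))*2 = 88*7 + (6*(-5))*2 = 616 - 30*2 = 616 - 60 = 556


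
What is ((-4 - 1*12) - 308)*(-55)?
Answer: 17820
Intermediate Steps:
((-4 - 1*12) - 308)*(-55) = ((-4 - 12) - 308)*(-55) = (-16 - 308)*(-55) = -324*(-55) = 17820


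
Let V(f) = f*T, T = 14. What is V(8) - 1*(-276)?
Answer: 388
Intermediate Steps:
V(f) = 14*f (V(f) = f*14 = 14*f)
V(8) - 1*(-276) = 14*8 - 1*(-276) = 112 + 276 = 388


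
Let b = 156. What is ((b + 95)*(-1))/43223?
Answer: -251/43223 ≈ -0.0058071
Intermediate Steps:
((b + 95)*(-1))/43223 = ((156 + 95)*(-1))/43223 = (251*(-1))*(1/43223) = -251*1/43223 = -251/43223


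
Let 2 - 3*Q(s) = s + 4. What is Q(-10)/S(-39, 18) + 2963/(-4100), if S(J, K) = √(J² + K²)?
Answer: -2963/4100 + 8*√205/1845 ≈ -0.66060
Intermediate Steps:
Q(s) = -⅔ - s/3 (Q(s) = ⅔ - (s + 4)/3 = ⅔ - (4 + s)/3 = ⅔ + (-4/3 - s/3) = -⅔ - s/3)
Q(-10)/S(-39, 18) + 2963/(-4100) = (-⅔ - ⅓*(-10))/(√((-39)² + 18²)) + 2963/(-4100) = (-⅔ + 10/3)/(√(1521 + 324)) + 2963*(-1/4100) = 8/(3*(√1845)) - 2963/4100 = 8/(3*((3*√205))) - 2963/4100 = 8*(√205/615)/3 - 2963/4100 = 8*√205/1845 - 2963/4100 = -2963/4100 + 8*√205/1845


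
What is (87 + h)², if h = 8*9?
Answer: 25281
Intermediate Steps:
h = 72
(87 + h)² = (87 + 72)² = 159² = 25281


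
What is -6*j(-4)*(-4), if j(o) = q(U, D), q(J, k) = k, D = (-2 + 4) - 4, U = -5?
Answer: -48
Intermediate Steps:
D = -2 (D = 2 - 4 = -2)
j(o) = -2
-6*j(-4)*(-4) = -6*(-2)*(-4) = 12*(-4) = -48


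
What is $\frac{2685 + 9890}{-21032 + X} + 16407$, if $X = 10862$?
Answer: $\frac{33369323}{2034} \approx 16406.0$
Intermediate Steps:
$\frac{2685 + 9890}{-21032 + X} + 16407 = \frac{2685 + 9890}{-21032 + 10862} + 16407 = \frac{12575}{-10170} + 16407 = 12575 \left(- \frac{1}{10170}\right) + 16407 = - \frac{2515}{2034} + 16407 = \frac{33369323}{2034}$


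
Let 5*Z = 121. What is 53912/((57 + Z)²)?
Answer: 336950/41209 ≈ 8.1766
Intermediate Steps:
Z = 121/5 (Z = (⅕)*121 = 121/5 ≈ 24.200)
53912/((57 + Z)²) = 53912/((57 + 121/5)²) = 53912/((406/5)²) = 53912/(164836/25) = 53912*(25/164836) = 336950/41209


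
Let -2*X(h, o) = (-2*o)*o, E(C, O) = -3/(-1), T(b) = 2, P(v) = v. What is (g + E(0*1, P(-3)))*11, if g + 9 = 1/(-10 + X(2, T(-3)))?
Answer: -407/6 ≈ -67.833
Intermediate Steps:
E(C, O) = 3 (E(C, O) = -3*(-1) = 3)
X(h, o) = o**2 (X(h, o) = -(-2*o)*o/2 = -(-1)*o**2 = o**2)
g = -55/6 (g = -9 + 1/(-10 + 2**2) = -9 + 1/(-10 + 4) = -9 + 1/(-6) = -9 - 1/6 = -55/6 ≈ -9.1667)
(g + E(0*1, P(-3)))*11 = (-55/6 + 3)*11 = -37/6*11 = -407/6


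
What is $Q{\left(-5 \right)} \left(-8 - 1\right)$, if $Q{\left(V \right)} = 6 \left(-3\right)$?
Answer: $162$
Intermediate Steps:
$Q{\left(V \right)} = -18$
$Q{\left(-5 \right)} \left(-8 - 1\right) = - 18 \left(-8 - 1\right) = \left(-18\right) \left(-9\right) = 162$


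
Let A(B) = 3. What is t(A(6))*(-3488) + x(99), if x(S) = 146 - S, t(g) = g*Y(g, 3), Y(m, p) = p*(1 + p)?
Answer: -125521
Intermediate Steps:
t(g) = 12*g (t(g) = g*(3*(1 + 3)) = g*(3*4) = g*12 = 12*g)
t(A(6))*(-3488) + x(99) = (12*3)*(-3488) + (146 - 1*99) = 36*(-3488) + (146 - 99) = -125568 + 47 = -125521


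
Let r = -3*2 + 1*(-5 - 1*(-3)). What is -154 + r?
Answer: -162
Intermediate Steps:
r = -8 (r = -6 + 1*(-5 + 3) = -6 + 1*(-2) = -6 - 2 = -8)
-154 + r = -154 - 8 = -162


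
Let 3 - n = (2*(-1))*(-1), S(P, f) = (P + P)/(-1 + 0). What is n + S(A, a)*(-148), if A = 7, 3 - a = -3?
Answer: 2073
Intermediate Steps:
a = 6 (a = 3 - 1*(-3) = 3 + 3 = 6)
S(P, f) = -2*P (S(P, f) = (2*P)/(-1) = (2*P)*(-1) = -2*P)
n = 1 (n = 3 - 2*(-1)*(-1) = 3 - (-2)*(-1) = 3 - 1*2 = 3 - 2 = 1)
n + S(A, a)*(-148) = 1 - 2*7*(-148) = 1 - 14*(-148) = 1 + 2072 = 2073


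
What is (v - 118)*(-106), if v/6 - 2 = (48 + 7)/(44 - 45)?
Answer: 46216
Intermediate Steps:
v = -318 (v = 12 + 6*((48 + 7)/(44 - 45)) = 12 + 6*(55/(-1)) = 12 + 6*(55*(-1)) = 12 + 6*(-55) = 12 - 330 = -318)
(v - 118)*(-106) = (-318 - 118)*(-106) = -436*(-106) = 46216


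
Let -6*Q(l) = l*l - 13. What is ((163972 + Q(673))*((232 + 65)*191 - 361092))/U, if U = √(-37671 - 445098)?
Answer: 8977347130*I*√53641/53641 ≈ 3.8761e+7*I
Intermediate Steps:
Q(l) = 13/6 - l²/6 (Q(l) = -(l*l - 13)/6 = -(l² - 13)/6 = -(-13 + l²)/6 = 13/6 - l²/6)
U = 3*I*√53641 (U = √(-482769) = 3*I*√53641 ≈ 694.82*I)
((163972 + Q(673))*((232 + 65)*191 - 361092))/U = ((163972 + (13/6 - ⅙*673²))*((232 + 65)*191 - 361092))/((3*I*√53641)) = ((163972 + (13/6 - ⅙*452929))*(297*191 - 361092))*(-I*√53641/160923) = ((163972 + (13/6 - 452929/6))*(56727 - 361092))*(-I*√53641/160923) = ((163972 - 75486)*(-304365))*(-I*√53641/160923) = (88486*(-304365))*(-I*√53641/160923) = -(-8977347130)*I*√53641/53641 = 8977347130*I*√53641/53641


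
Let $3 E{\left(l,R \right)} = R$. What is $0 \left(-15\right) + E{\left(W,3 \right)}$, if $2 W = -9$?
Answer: $1$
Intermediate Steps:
$W = - \frac{9}{2}$ ($W = \frac{1}{2} \left(-9\right) = - \frac{9}{2} \approx -4.5$)
$E{\left(l,R \right)} = \frac{R}{3}$
$0 \left(-15\right) + E{\left(W,3 \right)} = 0 \left(-15\right) + \frac{1}{3} \cdot 3 = 0 + 1 = 1$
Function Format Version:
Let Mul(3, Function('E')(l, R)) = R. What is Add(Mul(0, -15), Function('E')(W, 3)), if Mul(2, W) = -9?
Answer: 1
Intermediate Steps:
W = Rational(-9, 2) (W = Mul(Rational(1, 2), -9) = Rational(-9, 2) ≈ -4.5000)
Function('E')(l, R) = Mul(Rational(1, 3), R)
Add(Mul(0, -15), Function('E')(W, 3)) = Add(Mul(0, -15), Mul(Rational(1, 3), 3)) = Add(0, 1) = 1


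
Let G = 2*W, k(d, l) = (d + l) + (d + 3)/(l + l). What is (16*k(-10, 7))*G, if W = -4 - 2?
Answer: 672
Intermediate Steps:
W = -6
k(d, l) = d + l + (3 + d)/(2*l) (k(d, l) = (d + l) + (3 + d)/((2*l)) = (d + l) + (3 + d)*(1/(2*l)) = (d + l) + (3 + d)/(2*l) = d + l + (3 + d)/(2*l))
G = -12 (G = 2*(-6) = -12)
(16*k(-10, 7))*G = (16*((½)*(3 - 10 + 2*7*(-10 + 7))/7))*(-12) = (16*((½)*(⅐)*(3 - 10 + 2*7*(-3))))*(-12) = (16*((½)*(⅐)*(3 - 10 - 42)))*(-12) = (16*((½)*(⅐)*(-49)))*(-12) = (16*(-7/2))*(-12) = -56*(-12) = 672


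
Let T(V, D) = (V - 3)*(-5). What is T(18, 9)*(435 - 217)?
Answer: -16350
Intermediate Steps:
T(V, D) = 15 - 5*V (T(V, D) = (-3 + V)*(-5) = 15 - 5*V)
T(18, 9)*(435 - 217) = (15 - 5*18)*(435 - 217) = (15 - 90)*218 = -75*218 = -16350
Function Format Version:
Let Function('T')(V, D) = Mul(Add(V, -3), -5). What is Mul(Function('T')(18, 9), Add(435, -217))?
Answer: -16350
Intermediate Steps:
Function('T')(V, D) = Add(15, Mul(-5, V)) (Function('T')(V, D) = Mul(Add(-3, V), -5) = Add(15, Mul(-5, V)))
Mul(Function('T')(18, 9), Add(435, -217)) = Mul(Add(15, Mul(-5, 18)), Add(435, -217)) = Mul(Add(15, -90), 218) = Mul(-75, 218) = -16350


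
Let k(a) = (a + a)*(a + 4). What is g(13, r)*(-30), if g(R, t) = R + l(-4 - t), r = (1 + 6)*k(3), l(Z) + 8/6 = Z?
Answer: 8590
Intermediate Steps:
l(Z) = -4/3 + Z
k(a) = 2*a*(4 + a) (k(a) = (2*a)*(4 + a) = 2*a*(4 + a))
r = 294 (r = (1 + 6)*(2*3*(4 + 3)) = 7*(2*3*7) = 7*42 = 294)
g(R, t) = -16/3 + R - t (g(R, t) = R + (-4/3 + (-4 - t)) = R + (-16/3 - t) = -16/3 + R - t)
g(13, r)*(-30) = (-16/3 + 13 - 1*294)*(-30) = (-16/3 + 13 - 294)*(-30) = -859/3*(-30) = 8590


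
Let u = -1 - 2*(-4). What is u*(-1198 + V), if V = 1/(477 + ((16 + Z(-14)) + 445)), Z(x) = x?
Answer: -1106951/132 ≈ -8386.0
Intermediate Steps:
u = 7 (u = -1 + 8 = 7)
V = 1/924 (V = 1/(477 + ((16 - 14) + 445)) = 1/(477 + (2 + 445)) = 1/(477 + 447) = 1/924 ≈ 0.0010823)
u*(-1198 + V) = 7*(-1198 + 1/924) = 7*(-1106951/924) = -1106951/132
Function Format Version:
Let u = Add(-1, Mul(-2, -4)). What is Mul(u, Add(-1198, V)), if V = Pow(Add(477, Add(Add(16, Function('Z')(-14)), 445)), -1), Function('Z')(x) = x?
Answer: Rational(-1106951, 132) ≈ -8386.0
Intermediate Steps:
u = 7 (u = Add(-1, 8) = 7)
V = Rational(1, 924) (V = Pow(Add(477, Add(Add(16, -14), 445)), -1) = Pow(Add(477, Add(2, 445)), -1) = Pow(Add(477, 447), -1) = Pow(924, -1) = Rational(1, 924) ≈ 0.0010823)
Mul(u, Add(-1198, V)) = Mul(7, Add(-1198, Rational(1, 924))) = Mul(7, Rational(-1106951, 924)) = Rational(-1106951, 132)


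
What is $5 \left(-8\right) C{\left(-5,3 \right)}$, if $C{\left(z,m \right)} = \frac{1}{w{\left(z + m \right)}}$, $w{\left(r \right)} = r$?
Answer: $20$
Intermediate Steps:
$C{\left(z,m \right)} = \frac{1}{m + z}$ ($C{\left(z,m \right)} = \frac{1}{z + m} = \frac{1}{m + z}$)
$5 \left(-8\right) C{\left(-5,3 \right)} = \frac{5 \left(-8\right)}{3 - 5} = - \frac{40}{-2} = \left(-40\right) \left(- \frac{1}{2}\right) = 20$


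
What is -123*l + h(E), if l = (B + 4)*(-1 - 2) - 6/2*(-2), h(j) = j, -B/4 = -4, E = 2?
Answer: 6644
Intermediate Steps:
B = 16 (B = -4*(-4) = 16)
l = -54 (l = (16 + 4)*(-1 - 2) - 6/2*(-2) = 20*(-3) - 6*1/2*(-2) = -60 - 3*(-2) = -60 + 6 = -54)
-123*l + h(E) = -123*(-54) + 2 = 6642 + 2 = 6644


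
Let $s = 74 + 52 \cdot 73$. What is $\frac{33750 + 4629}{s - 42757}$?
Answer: $- \frac{38379}{38887} \approx -0.98694$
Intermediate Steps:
$s = 3870$ ($s = 74 + 3796 = 3870$)
$\frac{33750 + 4629}{s - 42757} = \frac{33750 + 4629}{3870 - 42757} = \frac{38379}{-38887} = 38379 \left(- \frac{1}{38887}\right) = - \frac{38379}{38887}$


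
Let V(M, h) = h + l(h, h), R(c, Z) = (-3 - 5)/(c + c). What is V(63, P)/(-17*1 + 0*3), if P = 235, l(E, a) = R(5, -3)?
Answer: -1171/85 ≈ -13.776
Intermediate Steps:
R(c, Z) = -4/c (R(c, Z) = -8*1/(2*c) = -4/c)
l(E, a) = -4/5
V(M, h) = -4/5 + h (V(M, h) = h - 4/5 = -4/5 + h)
V(63, P)/(-17*1 + 0*3) = (-4/5 + 235)/(-17*1 + 0*3) = 1171/(5*(-17 + 0)) = (1171/5)/(-17) = (1171/5)*(-1/17) = -1171/85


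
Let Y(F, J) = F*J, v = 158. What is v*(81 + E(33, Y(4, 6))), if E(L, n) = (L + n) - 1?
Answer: 21646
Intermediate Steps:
E(L, n) = -1 + L + n
v*(81 + E(33, Y(4, 6))) = 158*(81 + (-1 + 33 + 4*6)) = 158*(81 + (-1 + 33 + 24)) = 158*(81 + 56) = 158*137 = 21646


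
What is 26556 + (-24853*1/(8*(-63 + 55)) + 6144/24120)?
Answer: 1733075569/64320 ≈ 26945.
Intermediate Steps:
26556 + (-24853*1/(8*(-63 + 55)) + 6144/24120) = 26556 + (-24853/(8*(-8)) + 6144*(1/24120)) = 26556 + (-24853/(-64) + 256/1005) = 26556 + (-24853*(-1/64) + 256/1005) = 26556 + (24853/64 + 256/1005) = 26556 + 24993649/64320 = 1733075569/64320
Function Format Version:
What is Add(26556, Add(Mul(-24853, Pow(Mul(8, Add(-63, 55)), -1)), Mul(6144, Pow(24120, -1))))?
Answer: Rational(1733075569, 64320) ≈ 26945.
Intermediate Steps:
Add(26556, Add(Mul(-24853, Pow(Mul(8, Add(-63, 55)), -1)), Mul(6144, Pow(24120, -1)))) = Add(26556, Add(Mul(-24853, Pow(Mul(8, -8), -1)), Mul(6144, Rational(1, 24120)))) = Add(26556, Add(Mul(-24853, Pow(-64, -1)), Rational(256, 1005))) = Add(26556, Add(Mul(-24853, Rational(-1, 64)), Rational(256, 1005))) = Add(26556, Add(Rational(24853, 64), Rational(256, 1005))) = Add(26556, Rational(24993649, 64320)) = Rational(1733075569, 64320)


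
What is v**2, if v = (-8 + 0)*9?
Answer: 5184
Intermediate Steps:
v = -72 (v = -8*9 = -72)
v**2 = (-72)**2 = 5184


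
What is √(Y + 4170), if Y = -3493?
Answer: √677 ≈ 26.019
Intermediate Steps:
√(Y + 4170) = √(-3493 + 4170) = √677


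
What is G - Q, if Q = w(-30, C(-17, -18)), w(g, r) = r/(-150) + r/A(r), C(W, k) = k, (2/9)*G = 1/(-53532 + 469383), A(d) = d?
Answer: -7762477/6930850 ≈ -1.1200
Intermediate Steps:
G = 3/277234 (G = 9/(2*(-53532 + 469383)) = (9/2)/415851 = (9/2)*(1/415851) = 3/277234 ≈ 1.0821e-5)
w(g, r) = 1 - r/150 (w(g, r) = r/(-150) + r/r = r*(-1/150) + 1 = -r/150 + 1 = 1 - r/150)
Q = 28/25 (Q = 1 - 1/150*(-18) = 1 + 3/25 = 28/25 ≈ 1.1200)
G - Q = 3/277234 - 1*28/25 = 3/277234 - 28/25 = -7762477/6930850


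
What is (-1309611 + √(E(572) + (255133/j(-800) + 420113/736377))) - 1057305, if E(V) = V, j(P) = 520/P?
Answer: -2366916 + I*√35917527442815071079/9572901 ≈ -2.3669e+6 + 626.05*I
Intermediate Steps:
(-1309611 + √(E(572) + (255133/j(-800) + 420113/736377))) - 1057305 = (-1309611 + √(572 + (255133/((520/(-800))) + 420113/736377))) - 1057305 = (-1309611 + √(572 + (255133/((520*(-1/800))) + 420113*(1/736377)))) - 1057305 = (-1309611 + √(572 + (255133/(-13/20) + 420113/736377))) - 1057305 = (-1309611 + √(572 + (255133*(-20/13) + 420113/736377))) - 1057305 = (-1309611 + √(572 + (-5102660/13 + 420113/736377))) - 1057305 = (-1309611 + √(572 - 3757476001351/9572901)) - 1057305 = (-1309611 + √(-3752000301979/9572901)) - 1057305 = (-1309611 + I*√35917527442815071079/9572901) - 1057305 = -2366916 + I*√35917527442815071079/9572901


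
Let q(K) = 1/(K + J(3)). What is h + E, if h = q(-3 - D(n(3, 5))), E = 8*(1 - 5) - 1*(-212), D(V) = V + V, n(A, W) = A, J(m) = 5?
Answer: 719/4 ≈ 179.75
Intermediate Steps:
D(V) = 2*V
q(K) = 1/(5 + K) (q(K) = 1/(K + 5) = 1/(5 + K))
E = 180 (E = 8*(-4) + 212 = -32 + 212 = 180)
h = -¼ (h = 1/(5 + (-3 - 2*3)) = 1/(5 + (-3 - 1*6)) = 1/(5 + (-3 - 6)) = 1/(5 - 9) = 1/(-4) = -¼ ≈ -0.25000)
h + E = -¼ + 180 = 719/4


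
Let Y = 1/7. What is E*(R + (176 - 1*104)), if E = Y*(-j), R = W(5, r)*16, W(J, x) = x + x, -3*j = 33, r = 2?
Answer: 1496/7 ≈ 213.71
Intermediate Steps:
j = -11 (j = -⅓*33 = -11)
Y = ⅐ ≈ 0.14286
W(J, x) = 2*x
R = 64 (R = (2*2)*16 = 4*16 = 64)
E = 11/7 (E = (-1*(-11))/7 = (⅐)*11 = 11/7 ≈ 1.5714)
E*(R + (176 - 1*104)) = 11*(64 + (176 - 1*104))/7 = 11*(64 + (176 - 104))/7 = 11*(64 + 72)/7 = (11/7)*136 = 1496/7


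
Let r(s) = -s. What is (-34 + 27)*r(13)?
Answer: 91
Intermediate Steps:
(-34 + 27)*r(13) = (-34 + 27)*(-1*13) = -7*(-13) = 91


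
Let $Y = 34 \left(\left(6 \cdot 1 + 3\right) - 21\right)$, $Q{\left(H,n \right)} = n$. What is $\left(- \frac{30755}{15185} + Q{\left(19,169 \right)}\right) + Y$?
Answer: $- \frac{731994}{3037} \approx -241.03$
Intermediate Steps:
$Y = -408$ ($Y = 34 \left(\left(6 + 3\right) - 21\right) = 34 \left(9 - 21\right) = 34 \left(-12\right) = -408$)
$\left(- \frac{30755}{15185} + Q{\left(19,169 \right)}\right) + Y = \left(- \frac{30755}{15185} + 169\right) - 408 = \left(\left(-30755\right) \frac{1}{15185} + 169\right) - 408 = \left(- \frac{6151}{3037} + 169\right) - 408 = \frac{507102}{3037} - 408 = - \frac{731994}{3037}$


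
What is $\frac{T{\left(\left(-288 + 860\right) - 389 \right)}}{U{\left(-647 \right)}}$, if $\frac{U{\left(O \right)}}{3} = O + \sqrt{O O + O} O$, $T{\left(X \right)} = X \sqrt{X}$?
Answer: $- \frac{61 \sqrt{76487046}}{270420767} + \frac{61 \sqrt{183}}{270420767} \approx -0.0019698$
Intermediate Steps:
$T{\left(X \right)} = X^{\frac{3}{2}}$
$U{\left(O \right)} = 3 O + 3 O \sqrt{O + O^{2}}$ ($U{\left(O \right)} = 3 \left(O + \sqrt{O O + O} O\right) = 3 \left(O + \sqrt{O^{2} + O} O\right) = 3 \left(O + \sqrt{O + O^{2}} O\right) = 3 \left(O + O \sqrt{O + O^{2}}\right) = 3 O + 3 O \sqrt{O + O^{2}}$)
$\frac{T{\left(\left(-288 + 860\right) - 389 \right)}}{U{\left(-647 \right)}} = \frac{\left(\left(-288 + 860\right) - 389\right)^{\frac{3}{2}}}{3 \left(-647\right) \left(1 + \sqrt{- 647 \left(1 - 647\right)}\right)} = \frac{\left(572 - 389\right)^{\frac{3}{2}}}{3 \left(-647\right) \left(1 + \sqrt{\left(-647\right) \left(-646\right)}\right)} = \frac{183^{\frac{3}{2}}}{3 \left(-647\right) \left(1 + \sqrt{417962}\right)} = \frac{183 \sqrt{183}}{-1941 - 1941 \sqrt{417962}}$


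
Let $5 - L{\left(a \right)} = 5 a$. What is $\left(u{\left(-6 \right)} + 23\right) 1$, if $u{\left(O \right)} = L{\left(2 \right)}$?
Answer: $18$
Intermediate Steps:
$L{\left(a \right)} = 5 - 5 a$
$u{\left(O \right)} = -5$ ($u{\left(O \right)} = 5 - 10 = -5$)
$\left(u{\left(-6 \right)} + 23\right) 1 = \left(-5 + 23\right) 1 = 18 \cdot 1 = 18$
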